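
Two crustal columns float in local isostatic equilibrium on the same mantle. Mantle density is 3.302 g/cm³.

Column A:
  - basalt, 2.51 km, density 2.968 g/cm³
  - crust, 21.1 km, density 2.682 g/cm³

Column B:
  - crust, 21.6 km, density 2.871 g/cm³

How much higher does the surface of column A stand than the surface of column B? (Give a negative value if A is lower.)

For any compensation level in the mantle, the mantle terms cancel and isostasy reduces to e = (Σt_A − Σt_B) − (Σ(ρt)_A − Σ(ρt)_B) / ρ_m.
Σt_A = 23.61 km; Σt_B = 21.6 km; Σ(ρt)_A = 64.03988; Σ(ρt)_B = 62.0136 (in km·g/cm³).
e = (23.61 − 21.6) − (64.03988 − 62.0136) / 3.302 = 1.4 km.

1.4 km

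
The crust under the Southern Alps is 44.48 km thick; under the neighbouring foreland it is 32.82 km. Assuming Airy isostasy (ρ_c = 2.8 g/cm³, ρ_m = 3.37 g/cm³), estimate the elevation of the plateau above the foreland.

Excess crust Δ = 44.48 km − 32.82 km = 11.66 km, split between elevation h and root r with h + r = Δ.
Airy balance ρ_c h = (ρ_m − ρ_c) r gives r = h ρ_c/(ρ_m − ρ_c), so h (1 + ρ_c/(ρ_m − ρ_c)) = Δ, i.e. h = Δ (ρ_m − ρ_c)/ρ_m.
h = 11.66 km × 0.57/3.37 = 1.97 km.

1.97 km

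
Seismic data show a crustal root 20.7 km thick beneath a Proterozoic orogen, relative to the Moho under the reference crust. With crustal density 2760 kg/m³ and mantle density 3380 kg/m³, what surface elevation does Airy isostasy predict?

4.65 km

In Airy isostatic equilibrium: ρ_c h = (ρ_m − ρ_c) r.
h = r (ρ_m − ρ_c) / ρ_c = 20.7 km × (3380 − 2760) / 2760 = 4.65 km.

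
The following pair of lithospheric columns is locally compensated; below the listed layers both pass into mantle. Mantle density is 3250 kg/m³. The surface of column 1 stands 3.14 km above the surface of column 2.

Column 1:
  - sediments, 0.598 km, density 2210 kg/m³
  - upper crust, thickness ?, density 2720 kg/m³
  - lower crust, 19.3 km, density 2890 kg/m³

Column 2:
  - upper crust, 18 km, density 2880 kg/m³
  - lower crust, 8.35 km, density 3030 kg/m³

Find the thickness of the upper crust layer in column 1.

Take the compensation level at the base of the deeper column (depth z_c below the surface of column 1) and equate Σ ρ_i t_i down to z_c; mantle fills any gap and the z_c terms cancel.
Column 1: 0.598×2210 + x×2720 + 19.3×2890 + (z_c − 19.898 − x)×3250
Column 2: 3.14×0 + 18×2880 + 8.35×3030 + (z_c − 3.14 − 26.35)×3250
The z_c×3250 term appears on both sides and cancels. Collect the known terms of each column as K = Σ(ρt)_known − 3250 × (depth of known layers): K_1 = 57098.58 − 3250×19.898 = −7569.92; K_2 = 77140.5 − 3250×(3.14 + 26.35) = −18702.
Balance: K_1 − x×(3250 − 2720) = K_2, so x = (K_1 − K_2)/(3250 − 2720) = 11132.1/530 = 21 km.

21 km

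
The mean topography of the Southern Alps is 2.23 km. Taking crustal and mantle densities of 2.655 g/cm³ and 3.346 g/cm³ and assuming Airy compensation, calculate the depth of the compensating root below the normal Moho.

8.57 km

By Archimedes' principle applied to the lithosphere: the weight of the topography is balanced by the buoyancy of the root, ρ_c h = (ρ_m − ρ_c) r.
r = h · ρ_c / (ρ_m − ρ_c) = 2.23 km × 2.655 / (3.346 − 2.655) = 8.57 km.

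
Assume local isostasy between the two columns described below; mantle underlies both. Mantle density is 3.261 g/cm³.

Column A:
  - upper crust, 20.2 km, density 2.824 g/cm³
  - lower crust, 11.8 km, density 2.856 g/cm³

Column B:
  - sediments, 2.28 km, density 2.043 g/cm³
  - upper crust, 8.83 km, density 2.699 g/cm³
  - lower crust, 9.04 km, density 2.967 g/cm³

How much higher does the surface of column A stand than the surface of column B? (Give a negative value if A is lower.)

For any compensation level in the mantle, the mantle terms cancel and isostasy reduces to e = (Σt_A − Σt_B) − (Σ(ρt)_A − Σ(ρt)_B) / ρ_m.
Σt_A = 32 km; Σt_B = 20.15 km; Σ(ρt)_A = 90.7456; Σ(ρt)_B = 55.31189 (in km·g/cm³).
e = (32 − 20.15) − (90.7456 − 55.31189) / 3.261 = 0.984 km.

0.984 km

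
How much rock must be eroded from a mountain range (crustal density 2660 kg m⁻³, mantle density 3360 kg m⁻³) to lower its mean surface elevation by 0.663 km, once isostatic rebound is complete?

Net drop Δ = e − u = e − e ρ_c/ρ_m = e (ρ_m − ρ_c)/ρ_m.
e = Δ ρ_m/(ρ_m − ρ_c) = 0.663 km × 3360/700 = 3.18 km.

3.18 km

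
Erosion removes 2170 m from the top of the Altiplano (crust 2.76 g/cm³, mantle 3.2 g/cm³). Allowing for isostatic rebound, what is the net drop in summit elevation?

Rebound u = e ρ_c/ρ_m = 2170 m × 2.76/3.2 = 1872 m.
Net surface drop = e − u = 2170 m − 1872 m = e (ρ_m − ρ_c)/ρ_m = 298 m.

298 m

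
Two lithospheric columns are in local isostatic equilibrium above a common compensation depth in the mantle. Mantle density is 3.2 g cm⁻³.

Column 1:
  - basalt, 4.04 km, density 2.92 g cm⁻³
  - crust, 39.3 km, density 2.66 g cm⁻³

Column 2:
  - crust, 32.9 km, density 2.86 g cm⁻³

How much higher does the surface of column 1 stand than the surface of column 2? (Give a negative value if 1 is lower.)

3.49 km

For any compensation level in the mantle, the mantle terms cancel and isostasy reduces to e = (Σt_1 − Σt_2) − (Σ(ρt)_1 − Σ(ρt)_2) / ρ_m.
Σt_1 = 43.34 km; Σt_2 = 32.9 km; Σ(ρt)_1 = 116.3348; Σ(ρt)_2 = 94.094 (in km·g cm⁻³).
e = (43.34 − 32.9) − (116.3348 − 94.094) / 3.2 = 3.49 km.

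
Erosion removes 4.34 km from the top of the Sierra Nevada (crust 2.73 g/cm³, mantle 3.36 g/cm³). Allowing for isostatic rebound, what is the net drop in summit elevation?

Rebound u = e ρ_c/ρ_m = 4.34 km × 2.73/3.36 = 3.526 km.
Net surface drop = e − u = 4.34 km − 3.526 km = e (ρ_m − ρ_c)/ρ_m = 0.814 km.

0.814 km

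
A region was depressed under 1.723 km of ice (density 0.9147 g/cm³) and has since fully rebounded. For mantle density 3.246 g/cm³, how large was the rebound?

Removing the load lets mantle flow back in; uplift u satisfies ρ_ice t = ρ_m u.
u = t ρ_ice/ρ_m = 1.723 km × 0.9147/3.246 = 0.486 km.

0.486 km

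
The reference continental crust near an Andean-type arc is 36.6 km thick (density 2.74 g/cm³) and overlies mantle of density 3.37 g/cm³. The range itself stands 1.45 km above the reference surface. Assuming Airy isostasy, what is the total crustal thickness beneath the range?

Root depth r = h ρ_c / (ρ_m − ρ_c) = 1.45 km × 2.74 / 0.63 = 6.306 km.
Total thickness = T + h + r = 36.6 km + 1.45 km + 6.306 km = 44.4 km.

44.4 km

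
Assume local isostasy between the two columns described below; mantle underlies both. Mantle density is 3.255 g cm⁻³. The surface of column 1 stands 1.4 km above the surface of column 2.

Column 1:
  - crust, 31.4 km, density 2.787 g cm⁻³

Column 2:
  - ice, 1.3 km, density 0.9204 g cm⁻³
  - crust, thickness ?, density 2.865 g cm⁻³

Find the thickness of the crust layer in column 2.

Take the compensation level at the base of the deeper column (depth z_c below the surface of column 1) and equate Σ ρ_i t_i down to z_c; mantle fills any gap and the z_c terms cancel.
Column 1: 31.4×2.787 + (z_c − 31.4)×3.255
Column 2: 1.4×0 + 1.3×0.9204 + x×2.865 + (z_c − 1.4 − 1.3 − x)×3.255
The z_c×3.255 term appears on both sides and cancels. Collect the known terms of each column as K = Σ(ρt)_known − 3.255 × (depth of known layers): K_1 = 87.5118 − 3.255×31.4 = −14.6952; K_2 = 1.19652 − 3.255×(1.4 + 1.3) = −7.59198.
Balance: K_1 = K_2 − x×(3.255 − 2.865), so x = (K_2 − K_1)/(3.255 − 2.865) = 7.10322/0.39 = 18.2 km.

18.2 km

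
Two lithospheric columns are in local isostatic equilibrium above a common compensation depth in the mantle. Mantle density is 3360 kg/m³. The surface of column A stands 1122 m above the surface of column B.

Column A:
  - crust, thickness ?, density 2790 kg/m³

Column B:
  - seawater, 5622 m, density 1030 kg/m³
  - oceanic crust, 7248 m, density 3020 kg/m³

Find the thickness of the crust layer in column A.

33900 m

Take the compensation level at the base of the deeper column (depth z_c below the surface of column A) and equate Σ ρ_i t_i down to z_c; mantle fills any gap and the z_c terms cancel.
Column A: x×2790 + (z_c − 0 − x)×3360
Column B: 1122×0 + 5622×1030 + 7248×3020 + (z_c − 1122 − 12870)×3360
The z_c×3360 term appears on both sides and cancels. Collect the known terms of each column as K = Σ(ρt)_known − 3360 × (depth of known layers): K_A = 0 − 3360×0 = 0; K_B = 27679620 − 3360×(1122 + 12870) = −19333500.
Balance: K_A − x×(3360 − 2790) = K_B, so x = (K_A − K_B)/(3360 − 2790) = 19333500/570 = 33900 m.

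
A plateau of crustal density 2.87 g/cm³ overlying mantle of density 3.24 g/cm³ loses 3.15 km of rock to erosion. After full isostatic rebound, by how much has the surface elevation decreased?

0.36 km

Rebound u = e ρ_c/ρ_m = 3.15 km × 2.87/3.24 = 2.79 km.
Net surface drop = e − u = 3.15 km − 2.79 km = e (ρ_m − ρ_c)/ρ_m = 0.36 km.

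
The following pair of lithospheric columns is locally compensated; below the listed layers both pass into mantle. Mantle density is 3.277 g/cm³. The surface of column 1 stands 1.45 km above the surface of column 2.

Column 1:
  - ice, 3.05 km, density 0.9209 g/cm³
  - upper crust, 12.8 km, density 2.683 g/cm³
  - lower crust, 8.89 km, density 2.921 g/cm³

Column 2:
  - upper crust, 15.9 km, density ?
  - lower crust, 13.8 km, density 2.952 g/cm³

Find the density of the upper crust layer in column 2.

2.73 g/cm³

Take the compensation level at the base of the deeper column (depth z_c below the surface of column 1) and equate Σ ρ_i t_i down to z_c; mantle fills any gap and the z_c terms cancel.
Column 1: 3.05×0.9209 + 12.8×2.683 + 8.89×2.921 + (z_c − 24.74)×3.277
Column 2: 1.45×0 + 15.9×ρ + 13.8×2.952 + (z_c − 1.45 − 29.7)×3.277
The z_c×3.277 term appears on both sides and cancels. Collect the known terms of each column as K = Σ(ρt)_known − 3.277 × (depth of known layers): K_1 = 63.118835 − 3.277×24.74 = −17.954145; K_2 = 40.7376 − 3.277×(1.45 + 29.7) = −61.34095.
Balance: K_1 = K_2 + 15.9×ρ, so ρ = (K_1 − K_2)/15.9 = 43.3868/15.9 = 2.73 g/cm³.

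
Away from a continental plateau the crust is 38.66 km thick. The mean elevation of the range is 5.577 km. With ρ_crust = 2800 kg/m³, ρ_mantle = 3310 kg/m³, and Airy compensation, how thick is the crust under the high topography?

74.9 km

Root depth r = h ρ_c / (ρ_m − ρ_c) = 5.577 km × 2800 / 510 = 30.62 km.
Total thickness = T + h + r = 38.66 km + 5.577 km + 30.62 km = 74.9 km.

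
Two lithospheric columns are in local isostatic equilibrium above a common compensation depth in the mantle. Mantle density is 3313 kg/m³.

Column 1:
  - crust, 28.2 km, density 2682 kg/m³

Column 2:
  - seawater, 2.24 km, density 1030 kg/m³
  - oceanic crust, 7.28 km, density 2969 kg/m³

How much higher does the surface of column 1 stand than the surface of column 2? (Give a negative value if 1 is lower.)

3.07 km

For any compensation level in the mantle, the mantle terms cancel and isostasy reduces to e = (Σt_1 − Σt_2) − (Σ(ρt)_1 − Σ(ρt)_2) / ρ_m.
Σt_1 = 28.2 km; Σt_2 = 9.52 km; Σ(ρt)_1 = 75632.4; Σ(ρt)_2 = 23921.52 (in km·kg/m³).
e = (28.2 − 9.52) − (75632.4 − 23921.52) / 3313 = 3.07 km.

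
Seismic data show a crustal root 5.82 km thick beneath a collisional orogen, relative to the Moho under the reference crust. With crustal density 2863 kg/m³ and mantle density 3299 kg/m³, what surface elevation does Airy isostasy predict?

0.886 km

Balancing pressure at the compensation depth: ρ_c h = (ρ_m − ρ_c) r.
h = r (ρ_m − ρ_c) / ρ_c = 5.82 km × (3299 − 2863) / 2863 = 0.886 km.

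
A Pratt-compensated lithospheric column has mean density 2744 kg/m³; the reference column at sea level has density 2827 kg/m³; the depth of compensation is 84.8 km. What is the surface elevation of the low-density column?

ρ_ref D = ρ (D + h) → h = D (ρ_ref − ρ)/ρ.
h = 84.8 km × (2827 − 2744)/2744 = 2.57 km.

2.57 km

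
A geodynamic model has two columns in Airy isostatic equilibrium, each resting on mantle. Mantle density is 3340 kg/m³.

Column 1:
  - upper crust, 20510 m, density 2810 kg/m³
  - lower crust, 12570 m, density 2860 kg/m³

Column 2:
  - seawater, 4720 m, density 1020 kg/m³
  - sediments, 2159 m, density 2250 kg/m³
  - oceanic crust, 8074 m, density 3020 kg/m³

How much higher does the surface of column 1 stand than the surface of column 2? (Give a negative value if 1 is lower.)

For any compensation level in the mantle, the mantle terms cancel and isostasy reduces to e = (Σt_1 − Σt_2) − (Σ(ρt)_1 − Σ(ρt)_2) / ρ_m.
Σt_1 = 33080 m; Σt_2 = 14953 m; Σ(ρt)_1 = 93583300; Σ(ρt)_2 = 34055630 (in m·kg/m³).
e = (33080 − 14953) − (93583300 − 34055630) / 3340 = 304 m.

304 m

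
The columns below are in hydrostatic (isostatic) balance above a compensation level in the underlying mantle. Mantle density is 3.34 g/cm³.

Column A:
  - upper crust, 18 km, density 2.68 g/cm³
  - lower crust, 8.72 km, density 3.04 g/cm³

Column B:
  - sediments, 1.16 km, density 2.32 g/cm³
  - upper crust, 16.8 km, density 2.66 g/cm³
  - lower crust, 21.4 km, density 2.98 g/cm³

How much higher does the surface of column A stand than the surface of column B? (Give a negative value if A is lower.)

−1.74 km

For any compensation level in the mantle, the mantle terms cancel and isostasy reduces to e = (Σt_A − Σt_B) − (Σ(ρt)_A − Σ(ρt)_B) / ρ_m.
Σt_A = 26.72 km; Σt_B = 39.36 km; Σ(ρt)_A = 74.7488; Σ(ρt)_B = 111.1512 (in km·g/cm³).
e = (26.72 − 39.36) − (74.7488 − 111.1512) / 3.34 = −1.74 km.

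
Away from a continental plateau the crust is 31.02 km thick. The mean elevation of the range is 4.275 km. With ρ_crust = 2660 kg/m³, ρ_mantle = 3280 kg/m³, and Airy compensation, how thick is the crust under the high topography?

Root depth r = h ρ_c / (ρ_m − ρ_c) = 4.275 km × 2660 / 620 = 18.34 km.
Total thickness = T + h + r = 31.02 km + 4.275 km + 18.34 km = 53.6 km.

53.6 km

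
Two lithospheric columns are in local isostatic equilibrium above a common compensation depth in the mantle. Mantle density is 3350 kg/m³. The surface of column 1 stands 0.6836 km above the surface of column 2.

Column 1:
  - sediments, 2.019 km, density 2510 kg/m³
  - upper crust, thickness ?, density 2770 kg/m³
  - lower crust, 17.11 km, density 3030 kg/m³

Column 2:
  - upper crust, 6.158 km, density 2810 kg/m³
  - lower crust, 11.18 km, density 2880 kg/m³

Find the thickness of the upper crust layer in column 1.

6.38 km

Take the compensation level at the base of the deeper column (depth z_c below the surface of column 1) and equate Σ ρ_i t_i down to z_c; mantle fills any gap and the z_c terms cancel.
Column 1: 2.019×2510 + x×2770 + 17.11×3030 + (z_c − 19.129 − x)×3350
Column 2: 0.6836×0 + 6.158×2810 + 11.18×2880 + (z_c − 0.6836 − 17.338)×3350
The z_c×3350 term appears on both sides and cancels. Collect the known terms of each column as K = Σ(ρt)_known − 3350 × (depth of known layers): K_1 = 56910.99 − 3350×19.129 = −7171.16; K_2 = 49502.38 − 3350×(0.6836 + 17.338) = −10869.98.
Balance: K_1 − x×(3350 − 2770) = K_2, so x = (K_1 − K_2)/(3350 − 2770) = 3698.82/580 = 6.38 km.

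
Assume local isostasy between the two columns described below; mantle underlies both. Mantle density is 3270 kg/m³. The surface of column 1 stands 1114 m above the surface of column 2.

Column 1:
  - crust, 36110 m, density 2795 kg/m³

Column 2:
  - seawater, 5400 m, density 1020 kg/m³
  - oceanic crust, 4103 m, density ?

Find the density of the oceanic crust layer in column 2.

Take the compensation level at the base of the deeper column (depth z_c below the surface of column 1) and equate Σ ρ_i t_i down to z_c; mantle fills any gap and the z_c terms cancel.
Column 1: 36110×2795 + (z_c − 36110)×3270
Column 2: 1114×0 + 5400×1020 + 4103×ρ + (z_c − 1114 − 9503)×3270
The z_c×3270 term appears on both sides and cancels. Collect the known terms of each column as K = Σ(ρt)_known − 3270 × (depth of known layers): K_1 = 100927450 − 3270×36110 = −17152250; K_2 = 5508000 − 3270×(1114 + 9503) = −29209590.
Balance: K_1 = K_2 + 4103×ρ, so ρ = (K_1 − K_2)/4103 = 12057300/4103 = 2940 kg/m³.

2940 kg/m³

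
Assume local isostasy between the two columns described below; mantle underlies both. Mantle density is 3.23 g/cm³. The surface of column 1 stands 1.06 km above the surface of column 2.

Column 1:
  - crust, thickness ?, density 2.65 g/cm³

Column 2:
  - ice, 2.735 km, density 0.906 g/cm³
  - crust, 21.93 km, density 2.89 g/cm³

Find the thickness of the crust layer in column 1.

29.7 km

Take the compensation level at the base of the deeper column (depth z_c below the surface of column 1) and equate Σ ρ_i t_i down to z_c; mantle fills any gap and the z_c terms cancel.
Column 1: x×2.65 + (z_c − 0 − x)×3.23
Column 2: 1.06×0 + 2.735×0.906 + 21.93×2.89 + (z_c − 1.06 − 24.665)×3.23
The z_c×3.23 term appears on both sides and cancels. Collect the known terms of each column as K = Σ(ρt)_known − 3.23 × (depth of known layers): K_1 = 0 − 3.23×0 = 0; K_2 = 65.85561 − 3.23×(1.06 + 24.665) = −17.23614.
Balance: K_1 − x×(3.23 − 2.65) = K_2, so x = (K_1 − K_2)/(3.23 − 2.65) = 17.2361/0.58 = 29.7 km.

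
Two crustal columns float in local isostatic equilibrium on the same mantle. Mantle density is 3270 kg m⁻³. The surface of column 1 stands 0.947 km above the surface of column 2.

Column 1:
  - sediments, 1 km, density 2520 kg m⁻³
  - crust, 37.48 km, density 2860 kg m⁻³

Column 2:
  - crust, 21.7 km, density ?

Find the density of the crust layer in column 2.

Take the compensation level at the base of the deeper column (depth z_c below the surface of column 1) and equate Σ ρ_i t_i down to z_c; mantle fills any gap and the z_c terms cancel.
Column 1: 1×2520 + 37.48×2860 + (z_c − 38.48)×3270
Column 2: 0.947×0 + 21.7×ρ + (z_c − 0.947 − 21.7)×3270
The z_c×3270 term appears on both sides and cancels. Collect the known terms of each column as K = Σ(ρt)_known − 3270 × (depth of known layers): K_1 = 109712.8 − 3270×38.48 = −16116.8; K_2 = 0 − 3270×(0.947 + 21.7) = −74055.69.
Balance: K_1 = K_2 + 21.7×ρ, so ρ = (K_1 − K_2)/21.7 = 57938.9/21.7 = 2670 kg m⁻³.

2670 kg m⁻³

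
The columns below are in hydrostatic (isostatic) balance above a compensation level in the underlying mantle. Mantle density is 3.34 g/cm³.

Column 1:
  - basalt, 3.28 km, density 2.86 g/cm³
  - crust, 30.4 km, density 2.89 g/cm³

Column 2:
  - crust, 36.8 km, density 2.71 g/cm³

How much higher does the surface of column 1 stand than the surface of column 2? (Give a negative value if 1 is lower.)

For any compensation level in the mantle, the mantle terms cancel and isostasy reduces to e = (Σt_1 − Σt_2) − (Σ(ρt)_1 − Σ(ρt)_2) / ρ_m.
Σt_1 = 33.68 km; Σt_2 = 36.8 km; Σ(ρt)_1 = 97.2368; Σ(ρt)_2 = 99.728 (in km·g/cm³).
e = (33.68 − 36.8) − (97.2368 − 99.728) / 3.34 = −2.37 km.

−2.37 km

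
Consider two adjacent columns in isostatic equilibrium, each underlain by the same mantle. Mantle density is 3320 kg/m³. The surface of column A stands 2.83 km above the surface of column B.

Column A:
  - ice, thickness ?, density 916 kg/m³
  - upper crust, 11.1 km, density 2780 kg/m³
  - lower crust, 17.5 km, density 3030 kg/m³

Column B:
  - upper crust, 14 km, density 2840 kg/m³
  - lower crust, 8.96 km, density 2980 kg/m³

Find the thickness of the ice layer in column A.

3.37 km

Take the compensation level at the base of the deeper column (depth z_c below the surface of column A) and equate Σ ρ_i t_i down to z_c; mantle fills any gap and the z_c terms cancel.
Column A: x×916 + 11.1×2780 + 17.5×3030 + (z_c − 28.6 − x)×3320
Column B: 2.83×0 + 14×2840 + 8.96×2980 + (z_c − 2.83 − 22.96)×3320
The z_c×3320 term appears on both sides and cancels. Collect the known terms of each column as K = Σ(ρt)_known − 3320 × (depth of known layers): K_A = 83883 − 3320×28.6 = −11069; K_B = 66460.8 − 3320×(2.83 + 22.96) = −19162.
Balance: K_A − x×(3320 − 916) = K_B, so x = (K_A − K_B)/(3320 − 916) = 8093/2404 = 3.37 km.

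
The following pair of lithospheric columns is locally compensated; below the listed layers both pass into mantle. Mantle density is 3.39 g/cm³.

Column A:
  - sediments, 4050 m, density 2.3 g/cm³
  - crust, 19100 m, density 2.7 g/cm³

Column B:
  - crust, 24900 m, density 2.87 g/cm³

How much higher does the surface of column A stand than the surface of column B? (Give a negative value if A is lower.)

For any compensation level in the mantle, the mantle terms cancel and isostasy reduces to e = (Σt_A − Σt_B) − (Σ(ρt)_A − Σ(ρt)_B) / ρ_m.
Σt_A = 23150 m; Σt_B = 24900 m; Σ(ρt)_A = 60885; Σ(ρt)_B = 71463 (in m·g/cm³).
e = (23150 − 24900) − (60885 − 71463) / 3.39 = 1370 m.

1370 m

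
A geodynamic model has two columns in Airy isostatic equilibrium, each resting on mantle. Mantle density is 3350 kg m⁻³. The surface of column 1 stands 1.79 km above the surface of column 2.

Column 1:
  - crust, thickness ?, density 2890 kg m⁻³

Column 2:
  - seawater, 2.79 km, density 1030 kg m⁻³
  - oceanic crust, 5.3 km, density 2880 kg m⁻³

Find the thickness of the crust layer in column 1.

Take the compensation level at the base of the deeper column (depth z_c below the surface of column 1) and equate Σ ρ_i t_i down to z_c; mantle fills any gap and the z_c terms cancel.
Column 1: x×2890 + (z_c − 0 − x)×3350
Column 2: 1.79×0 + 2.79×1030 + 5.3×2880 + (z_c − 1.79 − 8.09)×3350
The z_c×3350 term appears on both sides and cancels. Collect the known terms of each column as K = Σ(ρt)_known − 3350 × (depth of known layers): K_1 = 0 − 3350×0 = 0; K_2 = 18137.7 − 3350×(1.79 + 8.09) = −14960.3.
Balance: K_1 − x×(3350 − 2890) = K_2, so x = (K_1 − K_2)/(3350 − 2890) = 14960.3/460 = 32.5 km.

32.5 km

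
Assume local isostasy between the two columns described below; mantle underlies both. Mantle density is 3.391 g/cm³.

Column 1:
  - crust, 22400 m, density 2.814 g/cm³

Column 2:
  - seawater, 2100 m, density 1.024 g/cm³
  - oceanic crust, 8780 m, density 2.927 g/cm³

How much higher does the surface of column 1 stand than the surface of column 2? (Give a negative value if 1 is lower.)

For any compensation level in the mantle, the mantle terms cancel and isostasy reduces to e = (Σt_1 − Σt_2) − (Σ(ρt)_1 − Σ(ρt)_2) / ρ_m.
Σt_1 = 22400 m; Σt_2 = 10880 m; Σ(ρt)_1 = 63033.6; Σ(ρt)_2 = 27849.46 (in m·g/cm³).
e = (22400 − 10880) − (63033.6 − 27849.46) / 3.391 = 1140 m.

1140 m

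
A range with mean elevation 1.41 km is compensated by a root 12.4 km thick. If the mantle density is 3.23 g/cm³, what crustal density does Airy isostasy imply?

ρ_c h = (ρ_m − ρ_c) r → ρ_c (h + r) = ρ_m r → ρ_c = ρ_m r / (h + r).
ρ_c = 3.23 × 12.4 km / (1.41 km + 12.4 km) = 2.9 g/cm³.

2.9 g/cm³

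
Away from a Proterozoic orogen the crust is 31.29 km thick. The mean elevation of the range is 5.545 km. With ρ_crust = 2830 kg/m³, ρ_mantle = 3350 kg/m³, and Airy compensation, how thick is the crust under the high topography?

67 km

Root depth r = h ρ_c / (ρ_m − ρ_c) = 5.545 km × 2830 / 520 = 30.18 km.
Total thickness = T + h + r = 31.29 km + 5.545 km + 30.18 km = 67 km.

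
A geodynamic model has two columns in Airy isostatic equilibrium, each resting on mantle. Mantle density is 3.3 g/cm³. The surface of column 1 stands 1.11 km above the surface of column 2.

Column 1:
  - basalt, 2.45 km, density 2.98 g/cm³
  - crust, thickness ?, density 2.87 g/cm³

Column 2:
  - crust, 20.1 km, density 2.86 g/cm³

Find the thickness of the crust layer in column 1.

Take the compensation level at the base of the deeper column (depth z_c below the surface of column 1) and equate Σ ρ_i t_i down to z_c; mantle fills any gap and the z_c terms cancel.
Column 1: 2.45×2.98 + x×2.87 + (z_c − 2.45 − x)×3.3
Column 2: 1.11×0 + 20.1×2.86 + (z_c − 1.11 − 20.1)×3.3
The z_c×3.3 term appears on both sides and cancels. Collect the known terms of each column as K = Σ(ρt)_known − 3.3 × (depth of known layers): K_1 = 7.301 − 3.3×2.45 = −0.784; K_2 = 57.486 − 3.3×(1.11 + 20.1) = −12.507.
Balance: K_1 − x×(3.3 − 2.87) = K_2, so x = (K_1 − K_2)/(3.3 − 2.87) = 11.723/0.43 = 27.3 km.

27.3 km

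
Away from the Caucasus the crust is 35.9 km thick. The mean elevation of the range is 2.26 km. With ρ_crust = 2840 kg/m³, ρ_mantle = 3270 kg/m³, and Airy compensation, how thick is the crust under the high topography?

Root depth r = h ρ_c / (ρ_m − ρ_c) = 2.26 km × 2840 / 430 = 14.93 km.
Total thickness = T + h + r = 35.9 km + 2.26 km + 14.93 km = 53.1 km.

53.1 km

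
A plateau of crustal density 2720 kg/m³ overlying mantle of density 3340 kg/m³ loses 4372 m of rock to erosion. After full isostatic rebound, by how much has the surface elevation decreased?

Rebound u = e ρ_c/ρ_m = 4372 m × 2720/3340 = 3560 m.
Net surface drop = e − u = 4372 m − 3560 m = e (ρ_m − ρ_c)/ρ_m = 812 m.

812 m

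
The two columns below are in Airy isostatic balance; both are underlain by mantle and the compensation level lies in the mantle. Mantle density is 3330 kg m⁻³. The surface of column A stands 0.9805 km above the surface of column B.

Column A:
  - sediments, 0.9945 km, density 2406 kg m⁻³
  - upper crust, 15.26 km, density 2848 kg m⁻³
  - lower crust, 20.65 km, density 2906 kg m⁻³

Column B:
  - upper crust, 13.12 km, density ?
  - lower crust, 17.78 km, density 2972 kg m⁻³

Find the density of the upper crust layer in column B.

Take the compensation level at the base of the deeper column (depth z_c below the surface of column A) and equate Σ ρ_i t_i down to z_c; mantle fills any gap and the z_c terms cancel.
Column A: 0.9945×2406 + 15.26×2848 + 20.65×2906 + (z_c − 36.9045)×3330
Column B: 0.9805×0 + 13.12×ρ + 17.78×2972 + (z_c − 0.9805 − 30.9)×3330
The z_c×3330 term appears on both sides and cancels. Collect the known terms of each column as K = Σ(ρt)_known − 3330 × (depth of known layers): K_A = 105862.147 − 3330×36.9045 = −17029.838; K_B = 52842.16 − 3330×(0.9805 + 30.9) = −53319.905.
Balance: K_A = K_B + 13.12×ρ, so ρ = (K_A − K_B)/13.12 = 36290.1/13.12 = 2770 kg m⁻³.

2770 kg m⁻³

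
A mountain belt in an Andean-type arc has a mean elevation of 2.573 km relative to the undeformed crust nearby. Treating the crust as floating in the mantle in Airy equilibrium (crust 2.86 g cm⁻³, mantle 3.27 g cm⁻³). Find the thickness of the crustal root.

17.9 km

Isostatic balance requires: the weight of the topography is balanced by the buoyancy of the root, ρ_c h = (ρ_m − ρ_c) r.
r = h · ρ_c / (ρ_m − ρ_c) = 2.573 km × 2.86 / (3.27 − 2.86) = 17.9 km.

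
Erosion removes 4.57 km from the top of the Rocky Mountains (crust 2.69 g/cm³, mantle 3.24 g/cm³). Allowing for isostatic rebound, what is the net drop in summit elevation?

Rebound u = e ρ_c/ρ_m = 4.57 km × 2.69/3.24 = 3.794 km.
Net surface drop = e − u = 4.57 km − 3.794 km = e (ρ_m − ρ_c)/ρ_m = 0.776 km.

0.776 km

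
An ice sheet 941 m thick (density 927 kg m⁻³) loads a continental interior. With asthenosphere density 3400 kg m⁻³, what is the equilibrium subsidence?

In Airy isostatic equilibrium: the ice load ρ_ice t is balanced by mantle displaced below, ρ_m s.
s = t ρ_ice / ρ_m = 941 m × 927/3400 = 257 m.

257 m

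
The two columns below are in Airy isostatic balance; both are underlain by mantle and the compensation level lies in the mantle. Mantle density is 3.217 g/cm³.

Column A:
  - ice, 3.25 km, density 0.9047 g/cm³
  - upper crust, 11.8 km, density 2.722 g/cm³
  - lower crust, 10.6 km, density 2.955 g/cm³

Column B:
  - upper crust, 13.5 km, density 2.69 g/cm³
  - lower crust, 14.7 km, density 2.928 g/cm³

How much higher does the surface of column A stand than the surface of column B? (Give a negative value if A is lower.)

1.48 km

For any compensation level in the mantle, the mantle terms cancel and isostasy reduces to e = (Σt_A − Σt_B) − (Σ(ρt)_A − Σ(ρt)_B) / ρ_m.
Σt_A = 25.65 km; Σt_B = 28.2 km; Σ(ρt)_A = 66.382875; Σ(ρt)_B = 79.3566 (in km·g/cm³).
e = (25.65 − 28.2) − (66.382875 − 79.3566) / 3.217 = 1.48 km.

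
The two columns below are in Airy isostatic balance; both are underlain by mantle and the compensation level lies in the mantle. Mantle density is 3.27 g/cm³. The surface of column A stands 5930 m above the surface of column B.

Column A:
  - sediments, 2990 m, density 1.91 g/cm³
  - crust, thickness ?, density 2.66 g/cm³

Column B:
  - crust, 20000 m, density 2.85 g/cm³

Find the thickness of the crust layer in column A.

38900 m

Take the compensation level at the base of the deeper column (depth z_c below the surface of column A) and equate Σ ρ_i t_i down to z_c; mantle fills any gap and the z_c terms cancel.
Column A: 2990×1.91 + x×2.66 + (z_c − 2990 − x)×3.27
Column B: 5930×0 + 20000×2.85 + (z_c − 5930 − 20000)×3.27
The z_c×3.27 term appears on both sides and cancels. Collect the known terms of each column as K = Σ(ρt)_known − 3.27 × (depth of known layers): K_A = 5710.9 − 3.27×2990 = −4066.4; K_B = 57000 − 3.27×(5930 + 20000) = −27791.1.
Balance: K_A − x×(3.27 − 2.66) = K_B, so x = (K_A − K_B)/(3.27 − 2.66) = 23724.7/0.61 = 38900 m.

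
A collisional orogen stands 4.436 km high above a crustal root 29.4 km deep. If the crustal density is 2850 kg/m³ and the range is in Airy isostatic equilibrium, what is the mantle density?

Airy balance: ρ_c h = (ρ_m − ρ_c) r → ρ_m = ρ_c (1 + h/r).
ρ_m = 2850 × (1 + 4.436 km/29.4 km) = 3280 kg/m³.

3280 kg/m³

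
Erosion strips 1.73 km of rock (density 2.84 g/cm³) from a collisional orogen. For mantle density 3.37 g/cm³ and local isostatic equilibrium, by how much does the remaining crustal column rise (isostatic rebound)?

Unloading: uplift u = e ρ_c/ρ_m = 1.73 km × 2.84/3.37 = 1.46 km.

1.46 km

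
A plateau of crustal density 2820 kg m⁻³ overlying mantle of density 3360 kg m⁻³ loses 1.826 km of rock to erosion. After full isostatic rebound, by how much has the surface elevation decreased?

Rebound u = e ρ_c/ρ_m = 1.826 km × 2820/3360 = 1.533 km.
Net surface drop = e − u = 1.826 km − 1.533 km = e (ρ_m − ρ_c)/ρ_m = 0.293 km.

0.293 km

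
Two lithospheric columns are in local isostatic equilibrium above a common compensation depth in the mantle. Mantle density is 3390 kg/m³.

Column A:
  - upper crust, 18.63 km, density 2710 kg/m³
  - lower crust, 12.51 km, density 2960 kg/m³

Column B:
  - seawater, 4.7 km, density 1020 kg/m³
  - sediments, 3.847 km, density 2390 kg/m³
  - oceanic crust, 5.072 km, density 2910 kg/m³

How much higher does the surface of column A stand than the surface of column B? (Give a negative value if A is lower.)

0.185 km

For any compensation level in the mantle, the mantle terms cancel and isostasy reduces to e = (Σt_A − Σt_B) − (Σ(ρt)_A − Σ(ρt)_B) / ρ_m.
Σt_A = 31.14 km; Σt_B = 13.619 km; Σ(ρt)_A = 87516.9; Σ(ρt)_B = 28747.85 (in km·kg/m³).
e = (31.14 − 13.619) − (87516.9 − 28747.85) / 3390 = 0.185 km.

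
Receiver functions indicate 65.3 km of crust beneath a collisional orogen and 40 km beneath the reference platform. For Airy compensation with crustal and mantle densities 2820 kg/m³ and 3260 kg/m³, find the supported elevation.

3.41 km

Excess crust Δ = 65.3 km − 40 km = 25.3 km, split between elevation h and root r with h + r = Δ.
Airy balance ρ_c h = (ρ_m − ρ_c) r gives r = h ρ_c/(ρ_m − ρ_c), so h (1 + ρ_c/(ρ_m − ρ_c)) = Δ, i.e. h = Δ (ρ_m − ρ_c)/ρ_m.
h = 25.3 km × 440/3260 = 3.41 km.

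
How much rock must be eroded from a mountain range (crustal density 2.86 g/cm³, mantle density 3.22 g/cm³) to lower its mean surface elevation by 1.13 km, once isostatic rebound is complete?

10.1 km

Net drop Δ = e − u = e − e ρ_c/ρ_m = e (ρ_m − ρ_c)/ρ_m.
e = Δ ρ_m/(ρ_m − ρ_c) = 1.13 km × 3.22/0.36 = 10.1 km.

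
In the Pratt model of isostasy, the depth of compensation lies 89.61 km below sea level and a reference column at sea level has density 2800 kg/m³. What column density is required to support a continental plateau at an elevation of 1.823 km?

Pratt balance: ρ_ref D = ρ (D + h).
ρ = ρ_ref D/(D + h) = 2800 × 89.61 km/(89.61 km + 1.823 km) = 2740 kg/m³.

2740 kg/m³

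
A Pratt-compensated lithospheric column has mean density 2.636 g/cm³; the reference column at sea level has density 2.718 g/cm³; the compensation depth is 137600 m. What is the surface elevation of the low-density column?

ρ_ref D = ρ (D + h) → h = D (ρ_ref − ρ)/ρ.
h = 137600 m × (2.718 − 2.636)/2.636 = 4280 m.

4280 m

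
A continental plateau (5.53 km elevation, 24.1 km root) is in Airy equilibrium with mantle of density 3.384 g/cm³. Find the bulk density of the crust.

2.75 g/cm³

ρ_c h = (ρ_m − ρ_c) r → ρ_c (h + r) = ρ_m r → ρ_c = ρ_m r / (h + r).
ρ_c = 3.384 × 24.1 km / (5.53 km + 24.1 km) = 2.75 g/cm³.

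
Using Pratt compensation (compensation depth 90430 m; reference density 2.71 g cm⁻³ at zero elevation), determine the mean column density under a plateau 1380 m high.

2.67 g cm⁻³

Pratt balance: ρ_ref D = ρ (D + h).
ρ = ρ_ref D/(D + h) = 2.71 × 90430 m/(90430 m + 1380 m) = 2.67 g cm⁻³.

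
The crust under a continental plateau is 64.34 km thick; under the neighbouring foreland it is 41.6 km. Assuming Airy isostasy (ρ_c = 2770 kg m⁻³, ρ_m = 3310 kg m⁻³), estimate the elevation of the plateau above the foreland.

3.71 km

Excess crust Δ = 64.34 km − 41.6 km = 22.74 km, split between elevation h and root r with h + r = Δ.
Airy balance ρ_c h = (ρ_m − ρ_c) r gives r = h ρ_c/(ρ_m − ρ_c), so h (1 + ρ_c/(ρ_m − ρ_c)) = Δ, i.e. h = Δ (ρ_m − ρ_c)/ρ_m.
h = 22.74 km × 540/3310 = 3.71 km.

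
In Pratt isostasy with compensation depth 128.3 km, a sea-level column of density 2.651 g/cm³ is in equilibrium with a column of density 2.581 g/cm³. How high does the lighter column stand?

3.48 km

ρ_ref D = ρ (D + h) → h = D (ρ_ref − ρ)/ρ.
h = 128.3 km × (2.651 − 2.581)/2.581 = 3.48 km.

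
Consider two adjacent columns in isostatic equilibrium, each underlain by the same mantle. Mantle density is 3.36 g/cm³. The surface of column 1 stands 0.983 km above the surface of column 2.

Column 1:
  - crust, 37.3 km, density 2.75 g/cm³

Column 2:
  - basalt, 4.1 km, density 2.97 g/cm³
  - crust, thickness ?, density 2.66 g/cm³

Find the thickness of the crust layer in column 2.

25.5 km

Take the compensation level at the base of the deeper column (depth z_c below the surface of column 1) and equate Σ ρ_i t_i down to z_c; mantle fills any gap and the z_c terms cancel.
Column 1: 37.3×2.75 + (z_c − 37.3)×3.36
Column 2: 0.983×0 + 4.1×2.97 + x×2.66 + (z_c − 0.983 − 4.1 − x)×3.36
The z_c×3.36 term appears on both sides and cancels. Collect the known terms of each column as K = Σ(ρt)_known − 3.36 × (depth of known layers): K_1 = 102.575 − 3.36×37.3 = −22.753; K_2 = 12.177 − 3.36×(0.983 + 4.1) = −4.90188.
Balance: K_1 = K_2 − x×(3.36 − 2.66), so x = (K_2 − K_1)/(3.36 − 2.66) = 17.8511/0.7 = 25.5 km.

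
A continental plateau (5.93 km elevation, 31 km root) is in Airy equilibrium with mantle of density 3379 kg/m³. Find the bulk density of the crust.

ρ_c h = (ρ_m − ρ_c) r → ρ_c (h + r) = ρ_m r → ρ_c = ρ_m r / (h + r).
ρ_c = 3379 × 31 km / (5.93 km + 31 km) = 2840 kg/m³.

2840 kg/m³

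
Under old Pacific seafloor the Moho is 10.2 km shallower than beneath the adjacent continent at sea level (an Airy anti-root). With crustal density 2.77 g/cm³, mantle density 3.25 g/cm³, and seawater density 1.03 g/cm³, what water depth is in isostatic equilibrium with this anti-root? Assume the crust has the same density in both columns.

Replacing a thickness d of crust by seawater at the top must be balanced by replacing crust with mantle at the base: d (ρ_c − ρ_w) = a (ρ_m − ρ_c).
d = a (ρ_m − ρ_c)/(ρ_c − ρ_w) = 10.2 km × 0.48/1.74 = 2.81 km.

2.81 km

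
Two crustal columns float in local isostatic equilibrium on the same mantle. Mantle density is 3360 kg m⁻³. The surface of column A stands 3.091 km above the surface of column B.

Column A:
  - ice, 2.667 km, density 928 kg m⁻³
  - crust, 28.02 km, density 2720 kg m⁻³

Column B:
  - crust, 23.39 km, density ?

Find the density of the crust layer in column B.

Take the compensation level at the base of the deeper column (depth z_c below the surface of column A) and equate Σ ρ_i t_i down to z_c; mantle fills any gap and the z_c terms cancel.
Column A: 2.667×928 + 28.02×2720 + (z_c − 30.687)×3360
Column B: 3.091×0 + 23.39×ρ + (z_c − 3.091 − 23.39)×3360
The z_c×3360 term appears on both sides and cancels. Collect the known terms of each column as K = Σ(ρt)_known − 3360 × (depth of known layers): K_A = 78689.376 − 3360×30.687 = −24418.944; K_B = 0 − 3360×(3.091 + 23.39) = −88976.16.
Balance: K_A = K_B + 23.39×ρ, so ρ = (K_A − K_B)/23.39 = 64557.2/23.39 = 2760 kg m⁻³.

2760 kg m⁻³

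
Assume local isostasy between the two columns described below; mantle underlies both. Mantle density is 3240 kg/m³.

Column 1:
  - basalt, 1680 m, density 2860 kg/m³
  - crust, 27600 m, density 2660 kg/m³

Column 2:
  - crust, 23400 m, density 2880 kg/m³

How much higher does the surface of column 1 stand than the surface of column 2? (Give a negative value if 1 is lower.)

2540 m

For any compensation level in the mantle, the mantle terms cancel and isostasy reduces to e = (Σt_1 − Σt_2) − (Σ(ρt)_1 − Σ(ρt)_2) / ρ_m.
Σt_1 = 29280 m; Σt_2 = 23400 m; Σ(ρt)_1 = 78220800; Σ(ρt)_2 = 67392000 (in m·kg/m³).
e = (29280 − 23400) − (78220800 − 67392000) / 3240 = 2540 m.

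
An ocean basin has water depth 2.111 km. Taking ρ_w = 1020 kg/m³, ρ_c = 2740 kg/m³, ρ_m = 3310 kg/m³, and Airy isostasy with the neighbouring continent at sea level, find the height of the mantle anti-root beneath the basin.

6.37 km

In Airy isostatic equilibrium: replacing crust with seawater at the top is compensated by replacing crust with mantle at the base: d (ρ_c − ρ_w) = a (ρ_m − ρ_c).
a = d (ρ_c − ρ_w)/(ρ_m − ρ_c) = 2.111 km × 1720/570 = 6.37 km.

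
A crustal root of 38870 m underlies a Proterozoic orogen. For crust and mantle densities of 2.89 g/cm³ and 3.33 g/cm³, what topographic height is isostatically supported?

5920 m

Equating mass per unit area of the two columns: ρ_c h = (ρ_m − ρ_c) r.
h = r (ρ_m − ρ_c) / ρ_c = 38870 m × (3.33 − 2.89) / 2.89 = 5920 m.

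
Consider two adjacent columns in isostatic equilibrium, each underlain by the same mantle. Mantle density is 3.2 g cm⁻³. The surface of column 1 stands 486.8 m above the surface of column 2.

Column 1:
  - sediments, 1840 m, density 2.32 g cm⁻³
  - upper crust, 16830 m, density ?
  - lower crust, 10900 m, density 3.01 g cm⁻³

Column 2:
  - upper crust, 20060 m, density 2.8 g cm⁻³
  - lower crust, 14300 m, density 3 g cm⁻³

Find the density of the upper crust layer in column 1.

2.68 g cm⁻³

Take the compensation level at the base of the deeper column (depth z_c below the surface of column 1) and equate Σ ρ_i t_i down to z_c; mantle fills any gap and the z_c terms cancel.
Column 1: 1840×2.32 + 16830×ρ + 10900×3.01 + (z_c − 29570)×3.2
Column 2: 486.8×0 + 20060×2.8 + 14300×3 + (z_c − 486.8 − 34360)×3.2
The z_c×3.2 term appears on both sides and cancels. Collect the known terms of each column as K = Σ(ρt)_known − 3.2 × (depth of known layers): K_1 = 37077.8 − 3.2×29570 = −57546.2; K_2 = 99068 − 3.2×(486.8 + 34360) = −12441.76.
Balance: K_1 + 16830×ρ = K_2, so ρ = (K_2 − K_1)/16830 = 45104.4/16830 = 2.68 g cm⁻³.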